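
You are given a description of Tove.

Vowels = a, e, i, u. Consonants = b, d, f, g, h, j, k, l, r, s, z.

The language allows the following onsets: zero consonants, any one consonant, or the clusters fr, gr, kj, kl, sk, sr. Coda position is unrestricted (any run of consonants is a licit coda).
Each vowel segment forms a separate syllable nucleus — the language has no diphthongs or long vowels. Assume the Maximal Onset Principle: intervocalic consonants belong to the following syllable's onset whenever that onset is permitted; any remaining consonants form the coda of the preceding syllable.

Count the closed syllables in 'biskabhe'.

The vowels are i, a, e — 3 nuclei, so 3 syllables.
Between /i/ (V1) and /a/ (V2): /sk/ is a licit onset in full, so it all attaches to the next syllable.
Between /a/ (V2) and /e/ (V3): cluster /bh/ — the longest permitted-onset suffix is /h/; onset = /h/, preceding coda = /b/.
Result: bi.skab.he.
Classifying each syllable: /bi/ (open), /skab/ (closed), /he/ (open).
Closed syllables: 1.

1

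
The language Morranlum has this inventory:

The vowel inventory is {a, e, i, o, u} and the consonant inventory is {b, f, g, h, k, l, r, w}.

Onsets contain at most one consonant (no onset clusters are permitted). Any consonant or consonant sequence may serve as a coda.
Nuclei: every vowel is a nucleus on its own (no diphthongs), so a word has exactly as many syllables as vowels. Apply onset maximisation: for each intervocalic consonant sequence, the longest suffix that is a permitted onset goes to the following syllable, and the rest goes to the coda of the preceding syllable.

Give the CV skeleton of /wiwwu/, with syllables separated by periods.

Nuclei (vowels): i, u → 2 syllables.
/i…u/ gap (V1→V2): cluster /ww/ — the longest permitted-onset suffix is /w/; onset = /w/, preceding coda = /w/.
Result: wiw.wu.
Mapping each syllable to C/V: /wiw/ → CVC, /wu/ → CV.

CVC.CV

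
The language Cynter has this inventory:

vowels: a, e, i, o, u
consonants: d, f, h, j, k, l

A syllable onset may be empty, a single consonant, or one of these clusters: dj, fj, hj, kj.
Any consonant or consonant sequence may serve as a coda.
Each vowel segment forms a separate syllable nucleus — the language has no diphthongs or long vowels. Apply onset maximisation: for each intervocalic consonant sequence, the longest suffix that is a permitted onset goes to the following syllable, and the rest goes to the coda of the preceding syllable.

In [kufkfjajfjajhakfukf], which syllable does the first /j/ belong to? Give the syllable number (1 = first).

2

Vowels present: u, a, a, a, u; each is a nucleus, giving 5 syllables.
σ1/σ2 boundary: /fkfj/ splits as /fk/ + /fj/ (/fj/ is the longest suffix that is a licit onset).
σ2/σ3 boundary: /jfj/; trying suffixes from longest down, /fj/ is the first permitted one, so coda /j/ | onset /fj/.
σ3/σ4 boundary: cluster /jh/ — the longest permitted-onset suffix is /h/; onset = /h/, preceding coda = /j/.
σ4/σ5 boundary: /kf/ — longest licit onset from the right is /f/, leaving /k/ as coda.
Putting it together: kufk.fjaj.fjaj.hak.fukf.
The first /j/ is in the onset of syllable 2 (/fjaj/).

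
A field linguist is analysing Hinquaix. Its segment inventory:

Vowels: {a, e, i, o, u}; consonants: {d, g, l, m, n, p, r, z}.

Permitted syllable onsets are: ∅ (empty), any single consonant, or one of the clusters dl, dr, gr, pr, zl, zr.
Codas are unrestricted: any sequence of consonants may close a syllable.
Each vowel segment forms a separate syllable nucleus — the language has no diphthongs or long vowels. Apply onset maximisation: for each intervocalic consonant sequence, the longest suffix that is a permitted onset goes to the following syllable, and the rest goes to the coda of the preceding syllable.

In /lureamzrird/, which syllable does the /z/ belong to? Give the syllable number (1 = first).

Vowels present: u, e, a, i; each is a nucleus, giving 4 syllables.
V1 /u/ – V2 /e/: just /r/ — single C goes to the following onset.
V2 /e/ – V3 /a/: no consonants, so the boundary falls immediately after /e/.
V3 /a/ – V4 /i/: /mzr/; trying suffixes from longest down, /zr/ is the first permitted one, so coda /m/ | onset /zr/.
So the parse is lu.re.am.zrird.
The /z/ is in the onset of syllable 4 (/zrird/).

4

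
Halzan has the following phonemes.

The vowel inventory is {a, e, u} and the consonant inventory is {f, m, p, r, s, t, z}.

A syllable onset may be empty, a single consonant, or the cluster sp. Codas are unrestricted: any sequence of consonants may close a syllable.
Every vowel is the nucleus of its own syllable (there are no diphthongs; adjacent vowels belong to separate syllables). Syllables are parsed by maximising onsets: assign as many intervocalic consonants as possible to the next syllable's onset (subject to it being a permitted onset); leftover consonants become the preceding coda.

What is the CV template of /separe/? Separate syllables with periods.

CV.CV.CV

The vowels are e, a, e — 3 nuclei, so 3 syllables.
V1 /e/ – V2 /a/: /p/ → onset of the next syllable (single consonants are always licit onsets).
V2 /a/ – V3 /e/: just /r/ — single C goes to the following onset.
Putting it together: se.pa.re.
Mapping each syllable to C/V: /se/ → CV, /pa/ → CV, /re/ → CV.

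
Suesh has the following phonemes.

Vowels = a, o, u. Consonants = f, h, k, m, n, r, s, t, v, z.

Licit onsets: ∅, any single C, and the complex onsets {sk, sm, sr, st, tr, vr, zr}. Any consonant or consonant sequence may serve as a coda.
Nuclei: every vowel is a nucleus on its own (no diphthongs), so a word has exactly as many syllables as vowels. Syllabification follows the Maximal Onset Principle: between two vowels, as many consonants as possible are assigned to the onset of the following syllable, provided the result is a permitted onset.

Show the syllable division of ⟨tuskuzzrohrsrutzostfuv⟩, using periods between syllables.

tu.skuz.zrohr.srut.zost.fuv

Vowels present: u, u, o, u, o, u; each is a nucleus, giving 6 syllables.
σ1/σ2 boundary: /sk/ — entire cluster is a permitted onset → onset /sk/, coda ∅.
σ2/σ3 boundary: /zzr/; trying suffixes from longest down, /zr/ is the first permitted one, so coda /z/ | onset /zr/.
σ3/σ4 boundary: cluster /hrsr/ — the longest permitted-onset suffix is /sr/; onset = /sr/, preceding coda = /hr/.
σ4/σ5 boundary: cluster /tz/ — the longest permitted-onset suffix is /z/; onset = /z/, preceding coda = /t/.
σ5/σ6 boundary: /stf/ — longest licit onset from the right is /f/, leaving /st/ as coda.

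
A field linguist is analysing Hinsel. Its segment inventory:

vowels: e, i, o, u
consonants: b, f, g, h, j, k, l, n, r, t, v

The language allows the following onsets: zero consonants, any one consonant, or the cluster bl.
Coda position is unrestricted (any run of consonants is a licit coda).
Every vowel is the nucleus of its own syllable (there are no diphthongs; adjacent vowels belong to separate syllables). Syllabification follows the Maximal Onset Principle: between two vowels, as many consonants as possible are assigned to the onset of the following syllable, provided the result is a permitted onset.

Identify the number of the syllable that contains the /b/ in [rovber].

The vowels are o, e — 2 nuclei, so 2 syllables.
V1 /o/ – V2 /e/: /vb/ — longest licit onset from the right is /b/, leaving /v/ as coda.
Putting it together: rov.ber.
The /b/ is in the onset of syllable 2 (/ber/).

2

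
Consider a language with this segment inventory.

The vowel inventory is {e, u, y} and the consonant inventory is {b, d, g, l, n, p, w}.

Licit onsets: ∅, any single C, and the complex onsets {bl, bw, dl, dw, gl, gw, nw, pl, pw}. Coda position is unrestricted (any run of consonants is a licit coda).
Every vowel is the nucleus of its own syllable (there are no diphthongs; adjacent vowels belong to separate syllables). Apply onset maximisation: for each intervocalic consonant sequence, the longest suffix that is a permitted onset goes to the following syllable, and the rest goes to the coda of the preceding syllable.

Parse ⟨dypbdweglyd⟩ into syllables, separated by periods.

dypb.dwe.glyd

Nuclei (vowels): y, e, y → 3 syllables.
/y…e/ gap (V1→V2): /pbdw/ — longest licit onset from the right is /dw/, leaving /pb/ as coda.
/e…y/ gap (V2→V3): /gl/ is a licit onset in full, so it all attaches to the next syllable.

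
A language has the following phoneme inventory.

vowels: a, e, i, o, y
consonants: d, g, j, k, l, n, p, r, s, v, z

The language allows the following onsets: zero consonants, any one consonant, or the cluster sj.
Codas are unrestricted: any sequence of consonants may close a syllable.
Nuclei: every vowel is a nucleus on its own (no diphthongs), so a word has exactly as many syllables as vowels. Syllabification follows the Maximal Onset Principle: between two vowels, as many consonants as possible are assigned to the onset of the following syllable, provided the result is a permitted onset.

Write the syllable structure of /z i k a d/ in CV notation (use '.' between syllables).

CV.CVC

Vowels present: i, a; each is a nucleus, giving 2 syllables.
/i…a/ gap (V1→V2): /k/ is a single consonant, so it becomes the next onset.
So the parse is zi.kad.
Mapping each syllable to C/V: /zi/ → CV, /kad/ → CVC.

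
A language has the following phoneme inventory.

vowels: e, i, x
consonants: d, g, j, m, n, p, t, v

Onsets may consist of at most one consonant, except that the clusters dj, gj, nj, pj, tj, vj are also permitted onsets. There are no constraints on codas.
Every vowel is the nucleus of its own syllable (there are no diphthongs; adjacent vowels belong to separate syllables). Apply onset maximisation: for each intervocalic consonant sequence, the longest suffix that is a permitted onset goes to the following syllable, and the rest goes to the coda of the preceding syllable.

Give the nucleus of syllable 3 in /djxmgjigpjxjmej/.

x

Nuclei (vowels): x, i, x, e → 4 syllables.
The third nucleus (vowel 3 from the left) is /x/.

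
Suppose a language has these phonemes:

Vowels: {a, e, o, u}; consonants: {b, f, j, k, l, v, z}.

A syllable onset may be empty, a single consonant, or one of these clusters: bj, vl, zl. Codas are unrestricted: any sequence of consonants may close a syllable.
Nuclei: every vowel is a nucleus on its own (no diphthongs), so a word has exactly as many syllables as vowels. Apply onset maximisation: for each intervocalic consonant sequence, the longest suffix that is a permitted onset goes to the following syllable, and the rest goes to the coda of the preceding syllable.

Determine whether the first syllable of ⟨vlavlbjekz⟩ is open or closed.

closed

Vowels present: a, e; each is a nucleus, giving 2 syllables.
Between /a/ (V1) and /e/ (V2): /vlbj/; trying suffixes from longest down, /bj/ is the first permitted one, so coda /vl/ | onset /bj/.
Syllabification: vlavl.bjekz.
Syllable 1 is /vlavl/ with coda /vl/, so it is closed.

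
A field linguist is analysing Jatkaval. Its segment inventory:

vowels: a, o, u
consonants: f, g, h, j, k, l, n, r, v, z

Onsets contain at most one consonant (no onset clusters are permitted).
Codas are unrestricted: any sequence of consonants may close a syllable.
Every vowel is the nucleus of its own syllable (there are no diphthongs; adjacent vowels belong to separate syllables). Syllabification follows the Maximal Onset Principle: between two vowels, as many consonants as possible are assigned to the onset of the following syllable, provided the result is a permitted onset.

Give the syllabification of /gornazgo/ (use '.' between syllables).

The vowels are o, a, o — 3 nuclei, so 3 syllables.
V1 /o/ – V2 /a/: /rn/ — longest licit onset from the right is /n/, leaving /r/ as coda.
V2 /a/ – V3 /o/: /zg/; trying suffixes from longest down, /g/ is the first permitted one, so coda /z/ | onset /g/.

gor.naz.go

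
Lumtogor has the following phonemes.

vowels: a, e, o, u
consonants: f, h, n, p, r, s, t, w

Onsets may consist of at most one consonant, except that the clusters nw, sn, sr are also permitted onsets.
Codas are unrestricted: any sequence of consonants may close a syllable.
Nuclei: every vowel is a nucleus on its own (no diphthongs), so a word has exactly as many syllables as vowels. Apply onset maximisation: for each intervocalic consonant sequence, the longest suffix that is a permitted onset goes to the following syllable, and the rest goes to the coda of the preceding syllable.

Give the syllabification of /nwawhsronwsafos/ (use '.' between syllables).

The vowels are a, o, a, o — 4 nuclei, so 4 syllables.
V1 /a/ – V2 /o/: cluster /whsr/ — the longest permitted-onset suffix is /sr/; onset = /sr/, preceding coda = /wh/.
V2 /o/ – V3 /a/: /nws/ splits as /nw/ + /s/ (/s/ is the longest suffix that is a licit onset).
V3 /a/ – V4 /o/: /f/ is a single consonant, so it becomes the next onset.

nwawh.sronw.sa.fos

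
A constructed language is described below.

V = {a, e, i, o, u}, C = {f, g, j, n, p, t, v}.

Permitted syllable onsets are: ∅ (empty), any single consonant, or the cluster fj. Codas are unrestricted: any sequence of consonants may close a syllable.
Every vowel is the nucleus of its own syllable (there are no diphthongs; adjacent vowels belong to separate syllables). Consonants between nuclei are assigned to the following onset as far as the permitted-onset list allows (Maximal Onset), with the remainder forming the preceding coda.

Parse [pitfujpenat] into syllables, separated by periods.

Vowels present: i, u, e, a; each is a nucleus, giving 4 syllables.
Between /i/ (V1) and /u/ (V2): cluster /tf/ — the longest permitted-onset suffix is /f/; onset = /f/, preceding coda = /t/.
Between /u/ (V2) and /e/ (V3): /jp/ splits as /j/ + /p/ (/p/ is the longest suffix that is a licit onset).
Between /e/ (V3) and /a/ (V4): /n/ → onset of the next syllable (single consonants are always licit onsets).

pit.fuj.pe.nat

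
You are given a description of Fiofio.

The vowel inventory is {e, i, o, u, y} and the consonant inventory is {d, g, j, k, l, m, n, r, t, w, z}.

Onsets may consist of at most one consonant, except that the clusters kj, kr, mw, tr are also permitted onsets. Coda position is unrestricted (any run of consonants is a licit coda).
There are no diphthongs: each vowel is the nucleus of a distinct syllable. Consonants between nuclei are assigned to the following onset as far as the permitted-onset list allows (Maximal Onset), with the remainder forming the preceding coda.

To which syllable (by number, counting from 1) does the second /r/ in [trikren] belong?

The vowels are i, e — 2 nuclei, so 2 syllables.
V1 /i/ – V2 /e/: /kr/ is a licit onset in full, so it all attaches to the next syllable.
Result: tri.kren.
The second /r/ is in the onset of syllable 2 (/kren/).

2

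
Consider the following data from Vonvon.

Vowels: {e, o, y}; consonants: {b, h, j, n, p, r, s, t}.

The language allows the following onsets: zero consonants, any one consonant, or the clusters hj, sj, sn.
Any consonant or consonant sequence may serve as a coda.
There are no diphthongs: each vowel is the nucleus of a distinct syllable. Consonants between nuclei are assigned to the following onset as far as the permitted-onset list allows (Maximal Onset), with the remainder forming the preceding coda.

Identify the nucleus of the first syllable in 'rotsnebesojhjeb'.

Nuclei (vowels): o, e, e, o, e → 5 syllables.
The first nucleus (vowel 1 from the left) is /o/.

o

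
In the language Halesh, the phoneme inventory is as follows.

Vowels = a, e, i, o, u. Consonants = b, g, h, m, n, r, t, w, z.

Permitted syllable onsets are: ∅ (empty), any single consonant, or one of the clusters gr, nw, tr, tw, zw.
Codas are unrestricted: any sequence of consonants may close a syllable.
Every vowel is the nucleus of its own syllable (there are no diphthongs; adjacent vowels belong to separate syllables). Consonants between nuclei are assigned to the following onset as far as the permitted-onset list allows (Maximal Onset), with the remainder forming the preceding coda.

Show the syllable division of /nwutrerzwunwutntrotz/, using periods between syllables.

nwu.trer.zwu.nwutn.trotz

The vowels are u, e, u, u, o — 5 nuclei, so 5 syllables.
/u…e/ gap (V1→V2): cluster /tr/ — /tr/ is itself a permitted onset, so the whole cluster goes right; preceding coda = ∅.
/e…u/ gap (V2→V3): /rzw/; trying suffixes from longest down, /zw/ is the first permitted one, so coda /r/ | onset /zw/.
/u…u/ gap (V3→V4): /nw/ is a licit onset in full, so it all attaches to the next syllable.
/u…o/ gap (V4→V5): /tntr/; trying suffixes from longest down, /tr/ is the first permitted one, so coda /tn/ | onset /tr/.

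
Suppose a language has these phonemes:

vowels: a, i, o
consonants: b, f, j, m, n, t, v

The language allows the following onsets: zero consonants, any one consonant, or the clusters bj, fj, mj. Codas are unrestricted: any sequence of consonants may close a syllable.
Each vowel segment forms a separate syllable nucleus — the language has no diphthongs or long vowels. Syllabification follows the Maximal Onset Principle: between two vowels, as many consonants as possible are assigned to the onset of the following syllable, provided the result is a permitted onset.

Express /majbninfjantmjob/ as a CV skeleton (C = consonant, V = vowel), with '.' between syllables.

Nuclei (vowels): a, i, a, o → 4 syllables.
/a…i/ gap (V1→V2): /jbn/ — longest licit onset from the right is /n/, leaving /jb/ as coda.
/i…a/ gap (V2→V3): cluster /nfj/ — the longest permitted-onset suffix is /fj/; onset = /fj/, preceding coda = /n/.
/a…o/ gap (V3→V4): /ntmj/ — longest licit onset from the right is /mj/, leaving /nt/ as coda.
So the parse is majb.nin.fjant.mjob.
Mapping each syllable to C/V: /majb/ → CVCC, /nin/ → CVC, /fjant/ → CCVCC, /mjob/ → CCVC.

CVCC.CVC.CCVCC.CCVC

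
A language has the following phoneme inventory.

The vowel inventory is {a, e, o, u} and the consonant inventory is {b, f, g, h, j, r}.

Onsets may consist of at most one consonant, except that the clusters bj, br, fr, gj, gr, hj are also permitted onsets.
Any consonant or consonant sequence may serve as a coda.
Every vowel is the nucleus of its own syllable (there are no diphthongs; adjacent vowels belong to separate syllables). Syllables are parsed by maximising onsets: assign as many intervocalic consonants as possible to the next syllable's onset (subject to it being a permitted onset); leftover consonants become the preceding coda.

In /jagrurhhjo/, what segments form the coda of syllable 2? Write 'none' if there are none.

rh

Vowels present: a, u, o; each is a nucleus, giving 3 syllables.
V1 /a/ – V2 /u/: /gr/ is a licit onset in full, so it all attaches to the next syllable.
V2 /u/ – V3 /o/: /rhhj/; trying suffixes from longest down, /hj/ is the first permitted one, so coda /rh/ | onset /hj/.
Putting it together: ja.grurh.hjo.
Syllable 2 is /grurh/: onset /gr/, nucleus /u/, coda /rh/.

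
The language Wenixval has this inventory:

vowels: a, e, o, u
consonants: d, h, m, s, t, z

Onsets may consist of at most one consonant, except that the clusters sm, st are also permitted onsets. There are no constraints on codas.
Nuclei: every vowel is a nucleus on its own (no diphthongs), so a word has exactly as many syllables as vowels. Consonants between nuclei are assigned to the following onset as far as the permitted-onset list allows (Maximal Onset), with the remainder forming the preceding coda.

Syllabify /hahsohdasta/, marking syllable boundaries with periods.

Vowels present: a, o, a, a; each is a nucleus, giving 4 syllables.
V1 /a/ – V2 /o/: cluster /hs/ — the longest permitted-onset suffix is /s/; onset = /s/, preceding coda = /h/.
V2 /o/ – V3 /a/: cluster /hd/ — the longest permitted-onset suffix is /d/; onset = /d/, preceding coda = /h/.
V3 /a/ – V4 /a/: /st/ is a licit onset in full, so it all attaches to the next syllable.

hah.soh.da.sta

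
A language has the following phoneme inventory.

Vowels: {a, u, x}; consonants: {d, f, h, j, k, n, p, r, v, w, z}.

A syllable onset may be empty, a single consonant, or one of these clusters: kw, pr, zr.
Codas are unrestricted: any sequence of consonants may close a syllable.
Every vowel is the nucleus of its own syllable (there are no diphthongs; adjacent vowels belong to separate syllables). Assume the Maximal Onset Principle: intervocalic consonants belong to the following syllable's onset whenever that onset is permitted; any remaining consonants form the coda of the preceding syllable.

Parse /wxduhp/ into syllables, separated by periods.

wx.duhp

The vowels are x, u — 2 nuclei, so 2 syllables.
/x…u/ gap (V1→V2): /d/ is a single consonant, so it becomes the next onset.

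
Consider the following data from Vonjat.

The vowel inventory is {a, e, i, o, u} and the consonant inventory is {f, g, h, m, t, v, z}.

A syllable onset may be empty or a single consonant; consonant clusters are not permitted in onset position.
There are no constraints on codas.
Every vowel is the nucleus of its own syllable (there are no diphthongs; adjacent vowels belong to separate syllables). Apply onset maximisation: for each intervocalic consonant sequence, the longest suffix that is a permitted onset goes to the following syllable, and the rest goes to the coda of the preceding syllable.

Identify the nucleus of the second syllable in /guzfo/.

o

Nuclei (vowels): u, o → 2 syllables.
The second nucleus (vowel 2 from the left) is /o/.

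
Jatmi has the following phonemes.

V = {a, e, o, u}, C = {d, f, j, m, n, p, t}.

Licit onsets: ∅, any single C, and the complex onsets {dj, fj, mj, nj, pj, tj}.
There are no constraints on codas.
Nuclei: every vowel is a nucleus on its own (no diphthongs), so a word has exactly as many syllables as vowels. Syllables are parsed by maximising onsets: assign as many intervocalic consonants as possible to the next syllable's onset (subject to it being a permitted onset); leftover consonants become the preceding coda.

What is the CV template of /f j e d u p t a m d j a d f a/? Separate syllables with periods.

CCV.CVC.CVC.CCVC.CV

The vowels are e, u, a, a, a — 5 nuclei, so 5 syllables.
Between /e/ (V1) and /u/ (V2): /d/ → onset of the next syllable (single consonants are always licit onsets).
Between /u/ (V2) and /a/ (V3): /pt/ — longest licit onset from the right is /t/, leaving /p/ as coda.
Between /a/ (V3) and /a/ (V4): /mdj/ — longest licit onset from the right is /dj/, leaving /m/ as coda.
Between /a/ (V4) and /a/ (V5): /df/ — longest licit onset from the right is /f/, leaving /d/ as coda.
Putting it together: fje.dup.tam.djad.fa.
Mapping each syllable to C/V: /fje/ → CCV, /dup/ → CVC, /tam/ → CVC, /djad/ → CCVC, /fa/ → CV.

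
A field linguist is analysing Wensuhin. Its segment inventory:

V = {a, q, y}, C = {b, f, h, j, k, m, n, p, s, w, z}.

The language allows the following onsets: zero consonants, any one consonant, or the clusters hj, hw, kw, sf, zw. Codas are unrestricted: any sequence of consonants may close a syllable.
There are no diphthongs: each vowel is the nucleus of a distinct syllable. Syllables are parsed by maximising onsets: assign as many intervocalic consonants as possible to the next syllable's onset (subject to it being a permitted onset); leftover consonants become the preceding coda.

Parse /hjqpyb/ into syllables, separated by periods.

hjq.pyb

The vowels are q, y — 2 nuclei, so 2 syllables.
Between /q/ (V1) and /y/ (V2): /p/ → onset of the next syllable (single consonants are always licit onsets).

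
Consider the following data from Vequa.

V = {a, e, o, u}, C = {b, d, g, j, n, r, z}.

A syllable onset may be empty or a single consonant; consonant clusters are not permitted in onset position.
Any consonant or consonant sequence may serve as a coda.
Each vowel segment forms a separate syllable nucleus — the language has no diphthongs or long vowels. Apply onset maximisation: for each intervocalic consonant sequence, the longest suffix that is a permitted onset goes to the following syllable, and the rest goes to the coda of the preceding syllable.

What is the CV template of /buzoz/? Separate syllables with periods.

CV.CVC

The vowels are u, o — 2 nuclei, so 2 syllables.
V1 /u/ – V2 /o/: /z/ is a single consonant, so it becomes the next onset.
Putting it together: bu.zoz.
Mapping each syllable to C/V: /bu/ → CV, /zoz/ → CVC.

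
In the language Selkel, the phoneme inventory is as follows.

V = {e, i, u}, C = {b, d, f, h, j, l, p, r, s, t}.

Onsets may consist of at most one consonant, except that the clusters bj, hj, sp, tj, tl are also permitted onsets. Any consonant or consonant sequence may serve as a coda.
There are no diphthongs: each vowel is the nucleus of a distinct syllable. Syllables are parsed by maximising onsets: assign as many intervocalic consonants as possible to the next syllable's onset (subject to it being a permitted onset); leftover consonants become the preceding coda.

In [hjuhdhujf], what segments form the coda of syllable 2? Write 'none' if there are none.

The vowels are u, u — 2 nuclei, so 2 syllables.
Between /u/ (V1) and /u/ (V2): cluster /hdh/ — the longest permitted-onset suffix is /h/; onset = /h/, preceding coda = /hd/.
So the parse is hjuhd.hujf.
Syllable 2 is /hujf/: onset /h/, nucleus /u/, coda /jf/.

jf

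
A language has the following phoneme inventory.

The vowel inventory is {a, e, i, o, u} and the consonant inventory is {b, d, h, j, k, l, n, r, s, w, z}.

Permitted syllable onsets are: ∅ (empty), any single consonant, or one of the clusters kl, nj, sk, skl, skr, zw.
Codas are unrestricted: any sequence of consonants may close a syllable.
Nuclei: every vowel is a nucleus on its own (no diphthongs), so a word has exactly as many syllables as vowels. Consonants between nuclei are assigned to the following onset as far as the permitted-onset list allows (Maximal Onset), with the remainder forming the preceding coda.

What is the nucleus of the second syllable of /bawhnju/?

The vowels are a, u — 2 nuclei, so 2 syllables.
The second nucleus (vowel 2 from the left) is /u/.

u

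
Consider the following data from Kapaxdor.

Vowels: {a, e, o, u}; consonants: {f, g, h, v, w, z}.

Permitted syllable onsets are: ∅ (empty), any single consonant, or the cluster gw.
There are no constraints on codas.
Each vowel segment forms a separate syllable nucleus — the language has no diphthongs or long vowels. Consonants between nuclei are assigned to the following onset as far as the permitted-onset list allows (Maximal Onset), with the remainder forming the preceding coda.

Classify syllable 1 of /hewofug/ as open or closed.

open

The vowels are e, o, u — 3 nuclei, so 3 syllables.
Between /e/ (V1) and /o/ (V2): /w/ → onset of the next syllable (single consonants are always licit onsets).
Between /o/ (V2) and /u/ (V3): just /f/ — single C goes to the following onset.
Result: he.wo.fug.
Syllable 1 is /he/; it ends in its nucleus with no coda, so it is open.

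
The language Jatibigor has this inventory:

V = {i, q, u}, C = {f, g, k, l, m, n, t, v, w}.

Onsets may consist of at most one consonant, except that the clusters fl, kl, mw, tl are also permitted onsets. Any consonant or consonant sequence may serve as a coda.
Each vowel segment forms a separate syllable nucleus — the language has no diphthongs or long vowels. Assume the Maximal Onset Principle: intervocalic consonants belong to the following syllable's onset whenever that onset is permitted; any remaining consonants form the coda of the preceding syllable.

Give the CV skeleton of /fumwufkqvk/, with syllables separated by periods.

Nuclei (vowels): u, u, q → 3 syllables.
V1 /u/ – V2 /u/: cluster /mw/ — /mw/ is itself a permitted onset, so the whole cluster goes right; preceding coda = ∅.
V2 /u/ – V3 /q/: /fk/ — longest licit onset from the right is /k/, leaving /f/ as coda.
Result: fu.mwuf.kqvk.
Mapping each syllable to C/V: /fu/ → CV, /mwuf/ → CCVC, /kqvk/ → CVCC.

CV.CCVC.CVCC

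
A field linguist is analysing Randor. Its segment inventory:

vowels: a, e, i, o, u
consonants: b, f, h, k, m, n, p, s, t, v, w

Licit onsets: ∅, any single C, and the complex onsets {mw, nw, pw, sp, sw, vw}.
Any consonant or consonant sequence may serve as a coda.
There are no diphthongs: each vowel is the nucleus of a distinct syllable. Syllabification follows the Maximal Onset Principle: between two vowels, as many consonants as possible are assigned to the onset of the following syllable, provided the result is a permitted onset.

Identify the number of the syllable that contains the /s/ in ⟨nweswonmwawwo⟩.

The vowels are e, o, a, o — 4 nuclei, so 4 syllables.
Between /e/ (V1) and /o/ (V2): cluster /sw/ — /sw/ is itself a permitted onset, so the whole cluster goes right; preceding coda = ∅.
Between /o/ (V2) and /a/ (V3): /nmw/ — longest licit onset from the right is /mw/, leaving /n/ as coda.
Between /a/ (V3) and /o/ (V4): /ww/; trying suffixes from longest down, /w/ is the first permitted one, so coda /w/ | onset /w/.
Result: nwe.swon.mwaw.wo.
The /s/ is in the onset of syllable 2 (/swon/).

2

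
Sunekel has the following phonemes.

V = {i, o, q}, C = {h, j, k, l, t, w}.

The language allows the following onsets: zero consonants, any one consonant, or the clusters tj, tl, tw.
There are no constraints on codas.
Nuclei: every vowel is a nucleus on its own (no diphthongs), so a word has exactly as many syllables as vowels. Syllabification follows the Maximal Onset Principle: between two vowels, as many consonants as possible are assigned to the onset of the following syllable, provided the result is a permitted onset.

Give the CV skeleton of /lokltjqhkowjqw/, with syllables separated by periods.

CVCC.CCVC.CVC.CVC

Nuclei (vowels): o, q, o, q → 4 syllables.
V1 /o/ – V2 /q/: cluster /kltj/ — the longest permitted-onset suffix is /tj/; onset = /tj/, preceding coda = /kl/.
V2 /q/ – V3 /o/: /hk/ splits as /h/ + /k/ (/k/ is the longest suffix that is a licit onset).
V3 /o/ – V4 /q/: /wj/; trying suffixes from longest down, /j/ is the first permitted one, so coda /w/ | onset /j/.
So the parse is lokl.tjqh.kow.jqw.
Mapping each syllable to C/V: /lokl/ → CVCC, /tjqh/ → CCVC, /kow/ → CVC, /jqw/ → CVC.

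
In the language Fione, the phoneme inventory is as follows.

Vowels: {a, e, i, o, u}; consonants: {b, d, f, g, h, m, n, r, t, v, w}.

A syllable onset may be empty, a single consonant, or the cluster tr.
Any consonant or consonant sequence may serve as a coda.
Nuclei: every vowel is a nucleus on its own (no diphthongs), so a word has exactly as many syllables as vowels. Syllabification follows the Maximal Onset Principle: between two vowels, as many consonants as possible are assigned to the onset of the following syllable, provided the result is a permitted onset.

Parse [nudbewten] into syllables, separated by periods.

nud.bew.ten

Nuclei (vowels): u, e, e → 3 syllables.
Between /u/ (V1) and /e/ (V2): /db/; trying suffixes from longest down, /b/ is the first permitted one, so coda /d/ | onset /b/.
Between /e/ (V2) and /e/ (V3): cluster /wt/ — the longest permitted-onset suffix is /t/; onset = /t/, preceding coda = /w/.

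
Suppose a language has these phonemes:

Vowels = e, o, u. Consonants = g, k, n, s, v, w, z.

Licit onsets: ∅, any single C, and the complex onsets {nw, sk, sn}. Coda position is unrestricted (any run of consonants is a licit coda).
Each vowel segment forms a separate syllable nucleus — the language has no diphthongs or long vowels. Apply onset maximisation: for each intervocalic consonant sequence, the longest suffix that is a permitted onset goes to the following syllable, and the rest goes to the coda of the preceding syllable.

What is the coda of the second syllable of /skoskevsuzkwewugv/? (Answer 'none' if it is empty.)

v

The vowels are o, e, u, e, u — 5 nuclei, so 5 syllables.
/o…e/ gap (V1→V2): /sk/ — entire cluster is a permitted onset → onset /sk/, coda ∅.
/e…u/ gap (V2→V3): /vs/ splits as /v/ + /s/ (/s/ is the longest suffix that is a licit onset).
/u…e/ gap (V3→V4): /zkw/; trying suffixes from longest down, /w/ is the first permitted one, so coda /zk/ | onset /w/.
/e…u/ gap (V4→V5): just /w/ — single C goes to the following onset.
Syllabification: sko.skev.suzk.we.wugv.
Syllable 2 is /skev/: onset /sk/, nucleus /e/, coda /v/.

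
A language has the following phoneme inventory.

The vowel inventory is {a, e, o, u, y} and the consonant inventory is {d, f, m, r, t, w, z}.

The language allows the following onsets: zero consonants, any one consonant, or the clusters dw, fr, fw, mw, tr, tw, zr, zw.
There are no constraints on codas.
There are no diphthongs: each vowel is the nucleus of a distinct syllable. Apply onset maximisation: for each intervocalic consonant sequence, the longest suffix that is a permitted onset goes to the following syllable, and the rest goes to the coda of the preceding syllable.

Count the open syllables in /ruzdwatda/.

The vowels are u, a, a — 3 nuclei, so 3 syllables.
σ1/σ2 boundary: /zdw/ splits as /z/ + /dw/ (/dw/ is the longest suffix that is a licit onset).
σ2/σ3 boundary: /td/ splits as /t/ + /d/ (/d/ is the longest suffix that is a licit onset).
So the parse is ruz.dwat.da.
Classifying each syllable: /ruz/ (closed), /dwat/ (closed), /da/ (open).
Open syllables: 1.

1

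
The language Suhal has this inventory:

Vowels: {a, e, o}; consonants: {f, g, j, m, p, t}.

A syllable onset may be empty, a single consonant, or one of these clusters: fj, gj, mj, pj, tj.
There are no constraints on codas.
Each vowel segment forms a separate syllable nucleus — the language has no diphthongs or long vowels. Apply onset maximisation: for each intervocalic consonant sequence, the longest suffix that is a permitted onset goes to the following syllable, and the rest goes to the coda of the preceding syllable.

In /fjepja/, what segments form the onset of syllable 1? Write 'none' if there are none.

fj

Vowels present: e, a; each is a nucleus, giving 2 syllables.
Between /e/ (V1) and /a/ (V2): cluster /pj/ — /pj/ is itself a permitted onset, so the whole cluster goes right; preceding coda = ∅.
Syllabification: fje.pja.
Syllable 1 is /fje/: onset /fj/, nucleus /e/, coda ∅.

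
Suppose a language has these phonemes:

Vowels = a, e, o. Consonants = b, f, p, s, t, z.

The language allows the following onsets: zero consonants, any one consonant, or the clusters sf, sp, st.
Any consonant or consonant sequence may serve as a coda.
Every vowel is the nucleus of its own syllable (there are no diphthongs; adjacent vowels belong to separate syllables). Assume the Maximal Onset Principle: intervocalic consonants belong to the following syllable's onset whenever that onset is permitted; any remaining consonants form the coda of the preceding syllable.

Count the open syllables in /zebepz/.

1

Nuclei (vowels): e, e → 2 syllables.
σ1/σ2 boundary: /b/ is a single consonant, so it becomes the next onset.
Result: ze.bepz.
Classifying each syllable: /ze/ (open), /bepz/ (closed).
Open syllables: 1.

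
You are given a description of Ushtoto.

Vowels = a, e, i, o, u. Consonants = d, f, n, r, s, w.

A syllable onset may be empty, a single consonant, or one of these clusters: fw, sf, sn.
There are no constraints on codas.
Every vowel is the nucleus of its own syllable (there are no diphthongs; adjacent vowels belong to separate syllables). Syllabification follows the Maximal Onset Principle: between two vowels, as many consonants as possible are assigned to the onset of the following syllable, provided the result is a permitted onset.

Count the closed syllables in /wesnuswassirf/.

3

Vowels present: e, u, a, i; each is a nucleus, giving 4 syllables.
σ1/σ2 boundary: /sn/ — entire cluster is a permitted onset → onset /sn/, coda ∅.
σ2/σ3 boundary: /sw/ — longest licit onset from the right is /w/, leaving /s/ as coda.
σ3/σ4 boundary: /ss/ splits as /s/ + /s/ (/s/ is the longest suffix that is a licit onset).
So the parse is we.snus.was.sirf.
Classifying each syllable: /we/ (open), /snus/ (closed), /was/ (closed), /sirf/ (closed).
Closed syllables: 3.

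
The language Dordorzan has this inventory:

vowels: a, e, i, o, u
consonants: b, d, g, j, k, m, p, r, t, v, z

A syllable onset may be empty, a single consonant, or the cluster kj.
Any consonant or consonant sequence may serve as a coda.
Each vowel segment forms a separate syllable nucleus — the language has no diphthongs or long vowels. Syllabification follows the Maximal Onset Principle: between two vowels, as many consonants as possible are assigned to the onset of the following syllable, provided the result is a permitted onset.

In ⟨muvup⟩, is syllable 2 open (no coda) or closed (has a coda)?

closed

The vowels are u, u — 2 nuclei, so 2 syllables.
Between /u/ (V1) and /u/ (V2): /v/ is a single consonant, so it becomes the next onset.
Putting it together: mu.vup.
Syllable 2 is /vup/ with coda /p/, so it is closed.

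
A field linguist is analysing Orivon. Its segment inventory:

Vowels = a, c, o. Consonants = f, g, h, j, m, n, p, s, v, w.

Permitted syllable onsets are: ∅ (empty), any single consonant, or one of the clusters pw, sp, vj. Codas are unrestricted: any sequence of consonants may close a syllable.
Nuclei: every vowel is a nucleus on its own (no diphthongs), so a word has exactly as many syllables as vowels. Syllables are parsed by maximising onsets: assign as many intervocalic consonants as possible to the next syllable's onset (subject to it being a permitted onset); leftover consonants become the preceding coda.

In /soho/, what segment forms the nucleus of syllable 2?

o

Nuclei (vowels): o, o → 2 syllables.
The second nucleus (vowel 2 from the left) is /o/.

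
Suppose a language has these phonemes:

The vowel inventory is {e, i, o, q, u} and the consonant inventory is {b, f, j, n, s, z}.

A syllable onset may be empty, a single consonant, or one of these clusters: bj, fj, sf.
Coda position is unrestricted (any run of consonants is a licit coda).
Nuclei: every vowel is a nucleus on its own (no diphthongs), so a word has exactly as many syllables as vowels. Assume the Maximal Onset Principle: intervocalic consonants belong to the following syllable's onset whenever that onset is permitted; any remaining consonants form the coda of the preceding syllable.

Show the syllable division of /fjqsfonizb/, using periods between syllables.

The vowels are q, o, i — 3 nuclei, so 3 syllables.
V1 /q/ – V2 /o/: /sf/ is a licit onset in full, so it all attaches to the next syllable.
V2 /o/ – V3 /i/: just /n/ — single C goes to the following onset.

fjq.sfo.nizb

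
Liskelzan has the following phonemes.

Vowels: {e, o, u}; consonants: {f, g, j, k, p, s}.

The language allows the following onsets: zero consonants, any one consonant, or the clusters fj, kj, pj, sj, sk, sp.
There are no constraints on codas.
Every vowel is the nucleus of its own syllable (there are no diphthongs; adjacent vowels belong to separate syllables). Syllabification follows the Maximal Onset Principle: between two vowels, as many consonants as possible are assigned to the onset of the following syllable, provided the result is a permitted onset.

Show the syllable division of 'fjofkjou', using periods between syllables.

fjof.kjo.u

Nuclei (vowels): o, o, u → 3 syllables.
Between /o/ (V1) and /o/ (V2): /fkj/; trying suffixes from longest down, /kj/ is the first permitted one, so coda /f/ | onset /kj/.
Between /o/ (V2) and /u/ (V3): hiatus — the boundary sits between the two vowels.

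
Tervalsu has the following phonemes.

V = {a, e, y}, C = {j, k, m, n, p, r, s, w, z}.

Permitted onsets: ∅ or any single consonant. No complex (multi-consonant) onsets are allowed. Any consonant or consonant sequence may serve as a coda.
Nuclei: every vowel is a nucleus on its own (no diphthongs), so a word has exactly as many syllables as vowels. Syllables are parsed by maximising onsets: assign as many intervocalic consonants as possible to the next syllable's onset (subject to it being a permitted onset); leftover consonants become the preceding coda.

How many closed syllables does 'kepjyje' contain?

Vowels present: e, y, e; each is a nucleus, giving 3 syllables.
/e…y/ gap (V1→V2): /pj/ — longest licit onset from the right is /j/, leaving /p/ as coda.
/y…e/ gap (V2→V3): /j/ is a single consonant, so it becomes the next onset.
So the parse is kep.jy.je.
Classifying each syllable: /kep/ (closed), /jy/ (open), /je/ (open).
Closed syllables: 1.

1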